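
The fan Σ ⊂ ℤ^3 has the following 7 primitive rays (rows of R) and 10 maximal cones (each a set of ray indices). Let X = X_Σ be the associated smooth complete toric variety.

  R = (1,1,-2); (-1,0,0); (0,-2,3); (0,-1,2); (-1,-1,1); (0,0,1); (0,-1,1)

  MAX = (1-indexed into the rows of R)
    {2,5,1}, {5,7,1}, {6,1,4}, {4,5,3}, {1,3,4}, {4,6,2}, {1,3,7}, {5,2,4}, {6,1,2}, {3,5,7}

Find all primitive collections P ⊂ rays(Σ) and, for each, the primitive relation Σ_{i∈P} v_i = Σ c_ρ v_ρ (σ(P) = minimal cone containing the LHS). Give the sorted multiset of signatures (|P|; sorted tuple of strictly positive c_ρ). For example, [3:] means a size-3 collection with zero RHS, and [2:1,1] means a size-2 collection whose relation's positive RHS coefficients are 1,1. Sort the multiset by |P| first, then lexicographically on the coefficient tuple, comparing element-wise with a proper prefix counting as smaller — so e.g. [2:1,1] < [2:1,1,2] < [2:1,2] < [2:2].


9 minimal non-faces of Δ(Σ) (on 7 rays):

  • {2,7}:  v_{2} + v_{7} = v_{5}  ⟹  sig = [2:1]
  • {4,7}:  v_{4} + v_{7} = v_{3}  ⟹  sig = [2:1]
  • {6,7}:  v_{6} + v_{7} = v_{4}  ⟹  sig = [2:1]
  • {2,3}:  v_{2} + v_{3} = v_{4} + v_{5}  ⟹  sig = [2:1,1]
  • {5,6}:  v_{5} + v_{6} = v_{2} + v_{4}  ⟹  sig = [2:1,1]
  • {3,6}:  v_{3} + v_{6} = 2·v_{4}  ⟹  sig = [2:2]
  • {1,2,4}:  v_{1} + v_{2} + v_{4} = 0  ⟹  sig = [3:]
  • {1,4,5}:  v_{1} + v_{4} + v_{5} = v_{7}  ⟹  sig = [3:1]
  • {1,3,5}:  v_{1} + v_{3} + v_{5} = 2·v_{7}  ⟹  sig = [3:2]

so the primitive-relation signature multiset is
    [2:1]
    [2:1]
    [2:1]
    [2:1,1]
    [2:1,1]
    [2:2]
    [3:]
    [3:1]
    [3:2]


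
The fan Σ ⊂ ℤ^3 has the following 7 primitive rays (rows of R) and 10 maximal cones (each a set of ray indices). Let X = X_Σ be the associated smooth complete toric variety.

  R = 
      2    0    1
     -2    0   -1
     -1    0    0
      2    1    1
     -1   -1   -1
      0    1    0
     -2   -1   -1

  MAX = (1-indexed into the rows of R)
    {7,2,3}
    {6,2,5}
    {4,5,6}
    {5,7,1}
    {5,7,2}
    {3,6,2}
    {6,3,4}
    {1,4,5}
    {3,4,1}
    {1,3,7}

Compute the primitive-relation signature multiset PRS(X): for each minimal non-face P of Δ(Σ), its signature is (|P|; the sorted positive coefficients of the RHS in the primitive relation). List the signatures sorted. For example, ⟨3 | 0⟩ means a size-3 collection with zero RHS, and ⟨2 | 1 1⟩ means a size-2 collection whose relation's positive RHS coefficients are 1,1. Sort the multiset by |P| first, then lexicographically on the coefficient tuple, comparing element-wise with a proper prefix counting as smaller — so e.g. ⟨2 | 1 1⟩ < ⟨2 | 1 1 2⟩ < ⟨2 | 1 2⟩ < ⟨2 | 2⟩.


6 minimal non-faces of Δ(Σ) (on 7 rays):

  {1,2}:  v_{1} + v_{2} = 0 — sig = ⟨2 | 0⟩
  {4,7}:  v_{4} + v_{7} = 0 — sig = ⟨2 | 0⟩
  {1,6}:  v_{1} + v_{6} = v_{4} — sig = ⟨2 | 1⟩
  {2,4}:  v_{2} + v_{4} = v_{6} — sig = ⟨2 | 1⟩
  {3,5}:  v_{3} + v_{5} = v_{7} — sig = ⟨2 | 1⟩
  {6,7}:  v_{6} + v_{7} = v_{2} — sig = ⟨2 | 1⟩

so the primitive-relation signature multiset is
[⟨2 | 0⟩, ⟨2 | 0⟩, ⟨2 | 1⟩, ⟨2 | 1⟩, ⟨2 | 1⟩, ⟨2 | 1⟩]


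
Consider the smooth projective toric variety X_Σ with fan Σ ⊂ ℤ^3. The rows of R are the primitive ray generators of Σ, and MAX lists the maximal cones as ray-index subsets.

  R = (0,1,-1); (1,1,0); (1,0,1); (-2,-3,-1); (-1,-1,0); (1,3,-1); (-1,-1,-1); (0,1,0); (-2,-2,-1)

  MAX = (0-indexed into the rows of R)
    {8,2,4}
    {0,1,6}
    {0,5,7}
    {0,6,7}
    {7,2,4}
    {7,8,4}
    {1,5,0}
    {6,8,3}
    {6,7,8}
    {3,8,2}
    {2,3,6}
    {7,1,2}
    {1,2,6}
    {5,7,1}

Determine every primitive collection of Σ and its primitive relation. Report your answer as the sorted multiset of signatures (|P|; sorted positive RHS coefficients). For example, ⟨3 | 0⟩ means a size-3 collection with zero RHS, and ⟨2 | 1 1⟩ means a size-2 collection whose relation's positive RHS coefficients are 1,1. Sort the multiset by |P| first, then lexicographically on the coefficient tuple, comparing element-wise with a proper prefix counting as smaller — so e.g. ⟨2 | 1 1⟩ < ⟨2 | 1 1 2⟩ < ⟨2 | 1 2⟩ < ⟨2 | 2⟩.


20 collections generate NE(X_Σ); each relation:

  {1,4}:  v_{1} + v_{4} = 0 — sig = ⟨2 | 0⟩
  {0,2}:  v_{0} + v_{2} = v_{1} — sig = ⟨2 | 1⟩
  {1,8}:  v_{1} + v_{8} = v_{6} — sig = ⟨2 | 1⟩
  {3,7}:  v_{3} + v_{7} = v_{8} — sig = ⟨2 | 1⟩
  {4,6}:  v_{4} + v_{6} = v_{8} — sig = ⟨2 | 1⟩
  {0,4}:  v_{0} + v_{4} = v_{6} + v_{7} — sig = ⟨2 | 1 1⟩
  {3,5}:  v_{3} + v_{5} = v_{0} + v_{6} — sig = ⟨2 | 1 1⟩
  {4,5}:  v_{4} + v_{5} = v_{0} + v_{7} — sig = ⟨2 | 1 1⟩
  {5,8}:  v_{5} + v_{8} = v_{0} + v_{6} + v_{7} — sig = ⟨2 | 1 1 1⟩
  {0,8}:  v_{0} + v_{8} = 2·v_{6} + v_{7} — sig = ⟨2 | 1 2⟩
  {1,3}:  v_{1} + v_{3} = v_{2} + 2·v_{6} — sig = ⟨2 | 1 2⟩
  {2,5}:  v_{2} + v_{5} = 2·v_{1} + v_{7} — sig = ⟨2 | 1 2⟩
  {3,4}:  v_{3} + v_{4} = v_{2} + 2·v_{8} — sig = ⟨2 | 1 2⟩
  {0,3}:  v_{0} + v_{3} = 2·v_{6} — sig = ⟨2 | 2⟩
  {5,6}:  v_{5} + v_{6} = 2·v_{0} — sig = ⟨2 | 2⟩
  {2,6,7}:  v_{2} + v_{6} + v_{7} = 0 — sig = ⟨3 | 0⟩
  {0,1,7}:  v_{0} + v_{1} + v_{7} = v_{5} — sig = ⟨3 | 1⟩
  {1,6,7}:  v_{1} + v_{6} + v_{7} = v_{0} — sig = ⟨3 | 1⟩
  {2,6,8}:  v_{2} + v_{6} + v_{8} = v_{3} — sig = ⟨3 | 1⟩
  {2,7,8}:  v_{2} + v_{7} + v_{8} = v_{4} — sig = ⟨3 | 1⟩

Sorted signature multiset PRS(X):
[⟨2 | 0⟩, ⟨2 | 1⟩, ⟨2 | 1⟩, ⟨2 | 1⟩, ⟨2 | 1⟩, ⟨2 | 1 1⟩, ⟨2 | 1 1⟩, ⟨2 | 1 1⟩, ⟨2 | 1 1 1⟩, ⟨2 | 1 2⟩, ⟨2 | 1 2⟩, ⟨2 | 1 2⟩, ⟨2 | 1 2⟩, ⟨2 | 2⟩, ⟨2 | 2⟩, ⟨3 | 0⟩, ⟨3 | 1⟩, ⟨3 | 1⟩, ⟨3 | 1⟩, ⟨3 | 1⟩]


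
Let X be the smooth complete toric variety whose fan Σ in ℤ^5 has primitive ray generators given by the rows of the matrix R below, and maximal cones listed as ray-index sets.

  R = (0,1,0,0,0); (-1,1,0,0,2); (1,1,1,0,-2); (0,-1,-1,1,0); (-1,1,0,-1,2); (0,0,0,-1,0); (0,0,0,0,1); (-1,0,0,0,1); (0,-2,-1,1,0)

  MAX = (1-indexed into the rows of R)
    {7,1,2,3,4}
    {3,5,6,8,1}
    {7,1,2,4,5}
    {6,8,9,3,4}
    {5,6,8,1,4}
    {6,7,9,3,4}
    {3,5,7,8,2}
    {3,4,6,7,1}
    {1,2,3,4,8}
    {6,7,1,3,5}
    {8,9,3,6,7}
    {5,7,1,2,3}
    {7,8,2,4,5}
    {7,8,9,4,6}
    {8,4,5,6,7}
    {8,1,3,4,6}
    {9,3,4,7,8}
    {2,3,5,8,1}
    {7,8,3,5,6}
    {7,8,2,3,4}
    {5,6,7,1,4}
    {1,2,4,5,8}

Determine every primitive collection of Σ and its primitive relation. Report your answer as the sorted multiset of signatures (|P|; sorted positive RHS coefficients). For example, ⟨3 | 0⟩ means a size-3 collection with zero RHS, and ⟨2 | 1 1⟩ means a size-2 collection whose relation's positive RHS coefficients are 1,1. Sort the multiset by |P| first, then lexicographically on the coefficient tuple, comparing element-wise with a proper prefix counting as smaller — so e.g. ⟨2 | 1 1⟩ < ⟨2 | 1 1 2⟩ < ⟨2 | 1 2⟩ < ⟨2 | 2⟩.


The 7 primitive collections of Σ (r=9, n=5):

  • {1,9}:  v_{1} + v_{9} = v_{4} — sig = ⟨2 | 1⟩
  • {2,6}:  v_{2} + v_{6} = v_{5} — sig = ⟨2 | 1⟩
  • {2,9}:  v_{2} + v_{9} = v_{4} + v_{7} + v_{8} — sig = ⟨2 | 1 1 1⟩
  • {5,9}:  v_{5} + v_{9} = v_{4} + v_{6} + v_{7} + v_{8} — sig = ⟨2 | 1 1 1 1⟩
  • {1,7,8}:  v_{1} + v_{7} + v_{8} = v_{2} — sig = ⟨3 | 1⟩
  • {3,4,5}:  v_{3} + v_{4} + v_{5} = v_{1} — sig = ⟨3 | 1⟩
  • {3,4,6,7,8}:  v_{3} + v_{4} + v_{6} + v_{7} + v_{8} = 0 — sig = ⟨5 | 0⟩

Hence PRS(X_Σ) =
    ⟨2 | 1⟩
    ⟨2 | 1⟩
    ⟨2 | 1 1 1⟩
    ⟨2 | 1 1 1 1⟩
    ⟨3 | 1⟩
    ⟨3 | 1⟩
    ⟨5 | 0⟩


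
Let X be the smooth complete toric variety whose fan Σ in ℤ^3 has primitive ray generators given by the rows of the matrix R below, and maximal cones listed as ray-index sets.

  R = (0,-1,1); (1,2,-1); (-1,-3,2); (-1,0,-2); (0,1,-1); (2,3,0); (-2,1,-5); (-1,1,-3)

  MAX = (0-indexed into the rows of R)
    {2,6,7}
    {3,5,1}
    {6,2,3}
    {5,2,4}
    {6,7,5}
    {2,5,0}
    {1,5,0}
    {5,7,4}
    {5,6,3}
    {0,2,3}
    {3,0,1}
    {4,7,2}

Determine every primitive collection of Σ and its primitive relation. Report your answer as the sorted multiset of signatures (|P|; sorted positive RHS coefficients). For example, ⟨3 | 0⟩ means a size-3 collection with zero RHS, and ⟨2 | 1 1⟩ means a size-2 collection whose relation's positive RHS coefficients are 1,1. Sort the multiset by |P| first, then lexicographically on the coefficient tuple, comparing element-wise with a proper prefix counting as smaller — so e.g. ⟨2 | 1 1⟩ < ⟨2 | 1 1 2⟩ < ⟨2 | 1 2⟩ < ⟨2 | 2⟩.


Minimal non-faces — 14 found among 8 rays, 12 max cones:

  P = {0,4}:  v_{0} + v_{4} = 0  ⟹  sig = ⟨2 | 0⟩
  P = {0,7}:  v_{0} + v_{7} = v_{3}  ⟹  sig = ⟨2 | 1⟩
  P = {1,2}:  v_{1} + v_{2} = v_{0}  ⟹  sig = ⟨2 | 1⟩
  P = {3,4}:  v_{3} + v_{4} = v_{7}  ⟹  sig = ⟨2 | 1⟩
  P = {3,7}:  v_{3} + v_{7} = v_{6}  ⟹  sig = ⟨2 | 1⟩
  P = {1,4}:  v_{1} + v_{4} = v_{3} + v_{5}  ⟹  sig = ⟨2 | 1 1⟩
  P = {1,7}:  v_{1} + v_{7} = 2·v_{3} + v_{5}  ⟹  sig = ⟨2 | 1 2⟩
  P = {1,6}:  v_{1} + v_{6} = 3·v_{3} + v_{5}  ⟹  sig = ⟨2 | 1 3⟩
  P = {0,6}:  v_{0} + v_{6} = 2·v_{3}  ⟹  sig = ⟨2 | 2⟩
  P = {4,6}:  v_{4} + v_{6} = 2·v_{7}  ⟹  sig = ⟨2 | 2⟩
  P = {2,3,5}:  v_{2} + v_{3} + v_{5} = 0  ⟹  sig = ⟨3 | 0⟩
  P = {0,3,5}:  v_{0} + v_{3} + v_{5} = v_{1}  ⟹  sig = ⟨3 | 1⟩
  P = {2,5,6}:  v_{2} + v_{5} + v_{6} = v_{7}  ⟹  sig = ⟨3 | 1⟩
  P = {2,5,7}:  v_{2} + v_{5} + v_{7} = v_{4}  ⟹  sig = ⟨3 | 1⟩

so the primitive-relation signature multiset is
[⟨2 | 0⟩, ⟨2 | 1⟩, ⟨2 | 1⟩, ⟨2 | 1⟩, ⟨2 | 1⟩, ⟨2 | 1 1⟩, ⟨2 | 1 2⟩, ⟨2 | 1 3⟩, ⟨2 | 2⟩, ⟨2 | 2⟩, ⟨3 | 0⟩, ⟨3 | 1⟩, ⟨3 | 1⟩, ⟨3 | 1⟩]


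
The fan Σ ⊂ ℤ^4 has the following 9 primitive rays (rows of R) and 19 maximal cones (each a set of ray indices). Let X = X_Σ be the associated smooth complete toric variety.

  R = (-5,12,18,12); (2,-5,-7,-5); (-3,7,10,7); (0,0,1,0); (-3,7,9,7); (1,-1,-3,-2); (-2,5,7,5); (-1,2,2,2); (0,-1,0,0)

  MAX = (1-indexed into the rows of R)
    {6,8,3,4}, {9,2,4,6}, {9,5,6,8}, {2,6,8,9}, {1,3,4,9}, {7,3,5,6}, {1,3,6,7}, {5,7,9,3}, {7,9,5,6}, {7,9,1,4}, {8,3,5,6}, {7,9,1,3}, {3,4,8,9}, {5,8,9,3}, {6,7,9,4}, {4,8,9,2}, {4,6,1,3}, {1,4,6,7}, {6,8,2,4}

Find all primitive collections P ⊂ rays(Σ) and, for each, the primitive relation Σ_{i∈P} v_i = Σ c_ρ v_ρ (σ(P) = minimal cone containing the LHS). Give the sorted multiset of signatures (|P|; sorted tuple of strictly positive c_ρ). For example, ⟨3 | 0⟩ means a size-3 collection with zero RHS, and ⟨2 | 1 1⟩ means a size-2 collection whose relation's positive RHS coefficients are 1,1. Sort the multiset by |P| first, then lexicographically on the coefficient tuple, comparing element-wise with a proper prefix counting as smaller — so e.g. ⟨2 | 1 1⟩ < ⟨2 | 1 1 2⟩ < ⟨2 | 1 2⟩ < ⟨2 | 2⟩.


Minimal non-faces — 12 found among 9 rays, 19 max cones:

  • {2,7}:  v_{2} + v_{7} = 0  ⟹  sig = ⟨2 | 0⟩
  • {2,5}:  v_{2} + v_{5} = v_{8}  ⟹  sig = ⟨2 | 1⟩
  • {4,5}:  v_{4} + v_{5} = v_{3}  ⟹  sig = ⟨2 | 1⟩
  • {7,8}:  v_{7} + v_{8} = v_{5}  ⟹  sig = ⟨2 | 1⟩
  • {1,2}:  v_{1} + v_{2} = v_{3} + v_{4}  ⟹  sig = ⟨2 | 1 1⟩
  • {2,3}:  v_{2} + v_{3} = v_{4} + v_{8}  ⟹  sig = ⟨2 | 1 1⟩
  • {1,5}:  v_{1} + v_{5} = 2·v_{3} + v_{7}  ⟹  sig = ⟨2 | 1 2⟩
  • {1,8}:  v_{1} + v_{8} = 2·v_{3}  ⟹  sig = ⟨2 | 2⟩
  • {3,4,7}:  v_{3} + v_{4} + v_{7} = v_{1}  ⟹  sig = ⟨3 | 1⟩
  • {3,6,9}:  v_{3} + v_{6} + v_{9} = v_{7}  ⟹  sig = ⟨3 | 1⟩
  • {1,6,9}:  v_{1} + v_{6} + v_{9} = v_{4} + 2·v_{7}  ⟹  sig = ⟨3 | 1 2⟩
  • {4,6,8,9}:  v_{4} + v_{6} + v_{8} + v_{9} = 0  ⟹  sig = ⟨4 | 0⟩

Hence PRS(X_Σ) =
{ ⟨2 | 0⟩,  ⟨2 | 1⟩ ×3,  ⟨2 | 1 1⟩ ×2,  ⟨2 | 1 2⟩,  ⟨2 | 2⟩,  ⟨3 | 1⟩ ×2,  ⟨3 | 1 2⟩,  ⟨4 | 0⟩ }


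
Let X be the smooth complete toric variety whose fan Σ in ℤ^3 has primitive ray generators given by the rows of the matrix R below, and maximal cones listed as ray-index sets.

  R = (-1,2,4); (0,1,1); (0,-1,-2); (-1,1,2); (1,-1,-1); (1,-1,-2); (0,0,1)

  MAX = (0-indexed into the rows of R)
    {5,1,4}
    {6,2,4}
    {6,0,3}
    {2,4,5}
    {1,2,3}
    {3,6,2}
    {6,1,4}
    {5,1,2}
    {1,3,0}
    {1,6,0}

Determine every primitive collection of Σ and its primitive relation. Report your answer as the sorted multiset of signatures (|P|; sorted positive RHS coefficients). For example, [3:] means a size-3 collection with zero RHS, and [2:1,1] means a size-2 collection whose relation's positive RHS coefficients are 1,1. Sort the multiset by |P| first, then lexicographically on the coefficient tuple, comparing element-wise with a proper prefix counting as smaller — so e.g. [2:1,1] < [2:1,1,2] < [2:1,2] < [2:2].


Δ(Σ) — 7 vertices, 9 min non-faces:

  P={3,5}:  v_{3} + v_{5} = 0  so sig = [2:]
  P={0,2}:  v_{0} + v_{2} = v_{3}  so sig = [2:1]
  P={3,4}:  v_{3} + v_{4} = v_{6}  so sig = [2:1]
  P={5,6}:  v_{5} + v_{6} = v_{4}  so sig = [2:1]
  P={0,5}:  v_{0} + v_{5} = v_{1} + v_{6}  so sig = [2:1,1]
  P={0,4}:  v_{0} + v_{4} = v_{1} + 2·v_{6}  so sig = [2:1,2]
  P={1,2,6}:  v_{1} + v_{2} + v_{6} = 0  so sig = [3:]
  P={1,2,4}:  v_{1} + v_{2} + v_{4} = v_{5}  so sig = [3:1]
  P={1,3,6}:  v_{1} + v_{3} + v_{6} = v_{0}  so sig = [3:1]

so the primitive-relation signature multiset is
    [2:]
    [2:1]
    [2:1]
    [2:1]
    [2:1,1]
    [2:1,2]
    [3:]
    [3:1]
    [3:1]


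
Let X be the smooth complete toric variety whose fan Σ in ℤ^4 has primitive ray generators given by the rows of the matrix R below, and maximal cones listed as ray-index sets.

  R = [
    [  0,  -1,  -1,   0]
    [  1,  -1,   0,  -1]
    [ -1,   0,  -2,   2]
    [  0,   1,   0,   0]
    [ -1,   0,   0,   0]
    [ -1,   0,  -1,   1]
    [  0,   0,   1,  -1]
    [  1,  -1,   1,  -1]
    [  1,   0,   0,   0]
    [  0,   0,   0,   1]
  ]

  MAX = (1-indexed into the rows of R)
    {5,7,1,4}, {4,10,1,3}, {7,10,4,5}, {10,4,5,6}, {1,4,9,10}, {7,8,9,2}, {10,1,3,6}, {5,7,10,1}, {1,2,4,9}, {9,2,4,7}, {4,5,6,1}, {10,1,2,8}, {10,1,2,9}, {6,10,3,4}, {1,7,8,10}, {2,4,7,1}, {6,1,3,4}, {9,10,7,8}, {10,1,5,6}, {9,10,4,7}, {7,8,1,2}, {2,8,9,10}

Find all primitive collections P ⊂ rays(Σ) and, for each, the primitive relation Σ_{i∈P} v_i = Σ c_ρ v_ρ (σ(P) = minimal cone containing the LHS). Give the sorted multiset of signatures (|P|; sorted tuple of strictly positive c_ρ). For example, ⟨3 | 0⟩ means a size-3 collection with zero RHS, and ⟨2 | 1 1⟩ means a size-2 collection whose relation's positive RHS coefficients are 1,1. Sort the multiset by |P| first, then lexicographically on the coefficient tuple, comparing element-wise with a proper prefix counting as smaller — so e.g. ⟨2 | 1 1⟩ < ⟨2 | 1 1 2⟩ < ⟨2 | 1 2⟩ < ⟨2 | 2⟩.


Minimal non-faces — 20 found among 10 rays, 22 max cones:

  {5,9}:  v_{5} + v_{9} = 0  so sig = ⟨2 | 0⟩
  {2,6}:  v_{2} + v_{6} = v_{1}  so sig = ⟨2 | 1⟩
  {3,7}:  v_{3} + v_{7} = v_{6}  so sig = ⟨2 | 1⟩
  {6,7}:  v_{6} + v_{7} = v_{5}  so sig = ⟨2 | 1⟩
  {2,5}:  v_{2} + v_{5} = v_{1} + v_{7}  so sig = ⟨2 | 1 1⟩
  {3,8}:  v_{3} + v_{8} = v_{1} + v_{10}  so sig = ⟨2 | 1 1⟩
  {4,8}:  v_{4} + v_{8} = v_{7} + v_{9}  so sig = ⟨2 | 1 1⟩
  {6,8}:  v_{6} + v_{8} = v_{1} + v_{7} + v_{10}  so sig = ⟨2 | 1 1 1⟩
  {6,9}:  v_{6} + v_{9} = v_{1} + v_{4} + v_{10}  so sig = ⟨2 | 1 1 1⟩
  {2,3}:  v_{2} + v_{3} = 2·v_{1} + v_{4} + v_{10}  so sig = ⟨2 | 1 1 2⟩
  {5,8}:  v_{5} + v_{8} = v_{1} + 2·v_{7} + v_{10}  so sig = ⟨2 | 1 1 2⟩
  {3,5}:  v_{3} + v_{5} = 2·v_{6}  so sig = ⟨2 | 2⟩
  {3,9}:  v_{3} + v_{9} = 2·v_{1} + 2·v_{4} + 2·v_{10}  so sig = ⟨2 | 2 2 2⟩
  {1,7,9}:  v_{1} + v_{7} + v_{9} = v_{2}  so sig = ⟨3 | 1⟩
  {2,4,10}:  v_{2} + v_{4} + v_{10} = v_{9}  so sig = ⟨3 | 1⟩
  {2,7,10}:  v_{2} + v_{7} + v_{10} = v_{8}  so sig = ⟨3 | 1⟩
  {1,8,9}:  v_{1} + v_{8} + v_{9} = 2·v_{2} + v_{10}  so sig = ⟨3 | 1 2⟩
  {1,4,7,10}:  v_{1} + v_{4} + v_{7} + v_{10} = 0  so sig = ⟨4 | 0⟩
  {1,4,5,10}:  v_{1} + v_{4} + v_{5} + v_{10} = v_{6}  so sig = ⟨4 | 1⟩
  {1,4,6,10}:  v_{1} + v_{4} + v_{6} + v_{10} = v_{3}  so sig = ⟨4 | 1⟩

Signatures (|P|; sorted positive RHS coefficients), sorted:
    ⟨2 | 0⟩
    ⟨2 | 1⟩
    ⟨2 | 1⟩
    ⟨2 | 1⟩
    ⟨2 | 1 1⟩
    ⟨2 | 1 1⟩
    ⟨2 | 1 1⟩
    ⟨2 | 1 1 1⟩
    ⟨2 | 1 1 1⟩
    ⟨2 | 1 1 2⟩
    ⟨2 | 1 1 2⟩
    ⟨2 | 2⟩
    ⟨2 | 2 2 2⟩
    ⟨3 | 1⟩
    ⟨3 | 1⟩
    ⟨3 | 1⟩
    ⟨3 | 1 2⟩
    ⟨4 | 0⟩
    ⟨4 | 1⟩
    ⟨4 | 1⟩


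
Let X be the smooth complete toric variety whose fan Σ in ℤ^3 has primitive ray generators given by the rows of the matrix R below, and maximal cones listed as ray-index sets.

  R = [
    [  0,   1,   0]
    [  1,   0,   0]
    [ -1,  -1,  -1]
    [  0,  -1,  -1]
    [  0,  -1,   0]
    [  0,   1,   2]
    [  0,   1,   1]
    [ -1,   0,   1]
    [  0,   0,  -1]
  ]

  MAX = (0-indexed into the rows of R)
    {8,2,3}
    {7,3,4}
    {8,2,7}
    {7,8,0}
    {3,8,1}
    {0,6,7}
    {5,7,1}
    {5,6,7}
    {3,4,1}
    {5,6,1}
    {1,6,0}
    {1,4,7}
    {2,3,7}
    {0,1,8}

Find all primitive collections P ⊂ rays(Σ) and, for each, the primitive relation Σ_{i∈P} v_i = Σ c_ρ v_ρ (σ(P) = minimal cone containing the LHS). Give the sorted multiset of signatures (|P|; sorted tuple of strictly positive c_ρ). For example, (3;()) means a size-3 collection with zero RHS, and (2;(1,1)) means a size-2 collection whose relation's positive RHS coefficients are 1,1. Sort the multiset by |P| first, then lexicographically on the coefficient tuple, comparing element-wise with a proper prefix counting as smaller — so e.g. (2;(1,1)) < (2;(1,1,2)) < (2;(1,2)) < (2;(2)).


20 minimal non-faces of Δ(Σ) (on 9 rays):

  P={0,4}:  v_{0} + v_{4} = 0  ⇒ sig = (2;())
  P={3,6}:  v_{3} + v_{6} = 0  ⇒ sig = (2;())
  P={0,3}:  v_{0} + v_{3} = v_{8}  ⇒ sig = (2;(1))
  P={1,2}:  v_{1} + v_{2} = v_{3}  ⇒ sig = (2;(1))
  P={2,5}:  v_{2} + v_{5} = v_{7}  ⇒ sig = (2;(1))
  P={4,8}:  v_{4} + v_{8} = v_{3}  ⇒ sig = (2;(1))
  P={5,8}:  v_{5} + v_{8} = v_{6}  ⇒ sig = (2;(1))
  P={6,8}:  v_{6} + v_{8} = v_{0}  ⇒ sig = (2;(1))
  P={2,6}:  v_{2} + v_{6} = v_{7} + v_{8}  ⇒ sig = (2;(1,1))
  P={3,5}:  v_{3} + v_{5} = v_{1} + v_{7}  ⇒ sig = (2;(1,1))
  P={4,6}:  v_{4} + v_{6} = v_{1} + v_{7}  ⇒ sig = (2;(1,1))
  P={0,2}:  v_{0} + v_{2} = v_{7} + 2·v_{8}  ⇒ sig = (2;(1,2))
  P={2,4}:  v_{2} + v_{4} = 2·v_{3} + v_{7}  ⇒ sig = (2;(1,2))
  P={0,5}:  v_{0} + v_{5} = 2·v_{6}  ⇒ sig = (2;(2))
  P={4,5}:  v_{4} + v_{5} = 2·v_{1} + 2·v_{7}  ⇒ sig = (2;(2,2))
  P={1,7,8}:  v_{1} + v_{7} + v_{8} = 0  ⇒ sig = (3;())
  P={0,1,7}:  v_{0} + v_{1} + v_{7} = v_{6}  ⇒ sig = (3;(1))
  P={1,3,7}:  v_{1} + v_{3} + v_{7} = v_{4}  ⇒ sig = (3;(1))
  P={1,6,7}:  v_{1} + v_{6} + v_{7} = v_{5}  ⇒ sig = (3;(1))
  P={3,7,8}:  v_{3} + v_{7} + v_{8} = v_{2}  ⇒ sig = (3;(1))

Hence PRS(X_Σ) =
    (2;())
    (2;())
    (2;(1))
    (2;(1))
    (2;(1))
    (2;(1))
    (2;(1))
    (2;(1))
    (2;(1,1))
    (2;(1,1))
    (2;(1,1))
    (2;(1,2))
    (2;(1,2))
    (2;(2))
    (2;(2,2))
    (3;())
    (3;(1))
    (3;(1))
    (3;(1))
    (3;(1))


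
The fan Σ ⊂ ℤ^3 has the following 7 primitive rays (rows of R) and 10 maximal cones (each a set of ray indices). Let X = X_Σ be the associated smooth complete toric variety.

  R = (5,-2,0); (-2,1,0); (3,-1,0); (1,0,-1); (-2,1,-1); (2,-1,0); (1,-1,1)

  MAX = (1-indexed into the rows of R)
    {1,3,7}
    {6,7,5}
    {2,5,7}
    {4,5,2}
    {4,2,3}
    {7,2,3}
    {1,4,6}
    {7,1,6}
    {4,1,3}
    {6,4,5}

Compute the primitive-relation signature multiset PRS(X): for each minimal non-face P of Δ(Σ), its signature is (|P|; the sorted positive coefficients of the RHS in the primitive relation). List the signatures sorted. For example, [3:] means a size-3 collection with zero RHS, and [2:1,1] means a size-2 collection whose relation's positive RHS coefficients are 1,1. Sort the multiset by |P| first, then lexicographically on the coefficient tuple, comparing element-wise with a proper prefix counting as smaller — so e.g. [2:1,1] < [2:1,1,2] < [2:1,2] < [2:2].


Σ has 6 primitive collections:

  {2,6}:  v_{2} + v_{6} = 0 — sig = [2:]
  {1,2}:  v_{1} + v_{2} = v_{3} — sig = [2:1]
  {3,5}:  v_{3} + v_{5} = v_{4} — sig = [2:1]
  {3,6}:  v_{3} + v_{6} = v_{1} — sig = [2:1]
  {4,7}:  v_{4} + v_{7} = v_{6} — sig = [2:1]
  {1,5}:  v_{1} + v_{5} = v_{4} + v_{6} — sig = [2:1,1]

Hence PRS(X_Σ) =
[[2:], [2:1], [2:1], [2:1], [2:1], [2:1,1]]


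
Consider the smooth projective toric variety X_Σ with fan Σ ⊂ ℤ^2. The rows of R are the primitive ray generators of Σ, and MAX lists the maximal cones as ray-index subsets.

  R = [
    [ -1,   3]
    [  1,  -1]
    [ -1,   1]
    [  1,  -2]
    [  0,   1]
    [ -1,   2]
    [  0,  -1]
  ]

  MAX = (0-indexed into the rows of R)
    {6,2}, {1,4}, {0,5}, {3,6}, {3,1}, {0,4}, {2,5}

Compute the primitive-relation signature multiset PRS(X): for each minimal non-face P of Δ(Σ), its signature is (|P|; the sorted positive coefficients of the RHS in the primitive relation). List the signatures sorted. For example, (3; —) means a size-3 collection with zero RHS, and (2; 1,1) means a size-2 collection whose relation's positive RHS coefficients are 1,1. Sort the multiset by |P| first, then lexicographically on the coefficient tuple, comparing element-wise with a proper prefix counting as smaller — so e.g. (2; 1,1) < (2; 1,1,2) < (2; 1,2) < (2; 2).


Σ has 14 primitive collections:

  P={1,2}:  v_{1} + v_{2} = 0 ; sig = (2; —)
  P={3,5}:  v_{3} + v_{5} = 0 ; sig = (2; —)
  P={4,6}:  v_{4} + v_{6} = 0 ; sig = (2; —)
  P={0,3}:  v_{0} + v_{3} = v_{4} ; sig = (2; 1)
  P={0,6}:  v_{0} + v_{6} = v_{5} ; sig = (2; 1)
  P={1,5}:  v_{1} + v_{5} = v_{4} ; sig = (2; 1)
  P={1,6}:  v_{1} + v_{6} = v_{3} ; sig = (2; 1)
  P={2,3}:  v_{2} + v_{3} = v_{6} ; sig = (2; 1)
  P={2,4}:  v_{2} + v_{4} = v_{5} ; sig = (2; 1)
  P={3,4}:  v_{3} + v_{4} = v_{1} ; sig = (2; 1)
  P={4,5}:  v_{4} + v_{5} = v_{0} ; sig = (2; 1)
  P={5,6}:  v_{5} + v_{6} = v_{2} ; sig = (2; 1)
  P={0,1}:  v_{0} + v_{1} = 2·v_{4} ; sig = (2; 2)
  P={0,2}:  v_{0} + v_{2} = 2·v_{5} ; sig = (2; 2)

Sorted signature multiset PRS(X):
    |P|=2: 14 collections, coeffs (), (), (), (1), (1), (1), (1), (1), (1), (1), (1), (1), (2), (2)


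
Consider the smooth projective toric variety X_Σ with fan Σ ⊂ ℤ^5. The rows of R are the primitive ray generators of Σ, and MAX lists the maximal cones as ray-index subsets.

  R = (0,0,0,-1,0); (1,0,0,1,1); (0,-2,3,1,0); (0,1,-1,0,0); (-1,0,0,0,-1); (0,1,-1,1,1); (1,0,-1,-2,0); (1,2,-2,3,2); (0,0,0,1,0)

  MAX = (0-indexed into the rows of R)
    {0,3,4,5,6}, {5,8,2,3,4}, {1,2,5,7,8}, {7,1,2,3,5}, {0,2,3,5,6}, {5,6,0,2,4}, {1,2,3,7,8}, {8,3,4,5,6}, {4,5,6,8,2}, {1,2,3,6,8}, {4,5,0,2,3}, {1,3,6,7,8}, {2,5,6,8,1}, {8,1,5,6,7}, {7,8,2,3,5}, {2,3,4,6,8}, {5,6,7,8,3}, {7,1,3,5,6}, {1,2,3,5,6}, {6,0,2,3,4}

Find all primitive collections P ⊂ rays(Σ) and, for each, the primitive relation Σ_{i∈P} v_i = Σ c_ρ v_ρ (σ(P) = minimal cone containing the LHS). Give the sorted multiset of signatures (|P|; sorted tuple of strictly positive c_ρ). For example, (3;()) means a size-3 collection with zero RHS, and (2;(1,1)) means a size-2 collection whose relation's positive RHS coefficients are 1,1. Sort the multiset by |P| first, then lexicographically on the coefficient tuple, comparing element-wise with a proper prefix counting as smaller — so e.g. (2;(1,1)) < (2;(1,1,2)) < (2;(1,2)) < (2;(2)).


Δ(Σ) — 9 vertices, 9 min non-faces:

  • {0,8}:  v_{0} + v_{8} = 0 ; sig = (2;())
  • {1,4}:  v_{1} + v_{4} = v_{8} ; sig = (2;(1))
  • {0,7}:  v_{0} + v_{7} = v_{1} + v_{3} + v_{5} ; sig = (2;(1,1,1))
  • {0,1}:  v_{0} + v_{1} = v_{2} + v_{3} + v_{5} + v_{6} ; sig = (2;(1,1,1,1))
  • {4,7}:  v_{4} + v_{7} = v_{3} + v_{5} + 2·v_{8} ; sig = (2;(1,1,2))
  • {2,6,7}:  v_{2} + v_{6} + v_{7} = 2·v_{1} ; sig = (3;(2))
  • {1,3,5,8}:  v_{1} + v_{3} + v_{5} + v_{8} = v_{7} ; sig = (4;(1))
  • {2,3,4,5,6}:  v_{2} + v_{3} + v_{4} + v_{5} + v_{6} = 0 ; sig = (5;())
  • {2,3,5,6,8}:  v_{2} + v_{3} + v_{5} + v_{6} + v_{8} = v_{1} ; sig = (5;(1))

Hence PRS(X_Σ) =
    |P|=2: 5 collections, coeffs (), (1), (1,1,1), (1,1,1,1), (1,1,2)
    |P|=3: 1 collection, coeffs (2)
    |P|=4: 1 collection, coeffs (1)
    |P|=5: 2 collections, coeffs (), (1)


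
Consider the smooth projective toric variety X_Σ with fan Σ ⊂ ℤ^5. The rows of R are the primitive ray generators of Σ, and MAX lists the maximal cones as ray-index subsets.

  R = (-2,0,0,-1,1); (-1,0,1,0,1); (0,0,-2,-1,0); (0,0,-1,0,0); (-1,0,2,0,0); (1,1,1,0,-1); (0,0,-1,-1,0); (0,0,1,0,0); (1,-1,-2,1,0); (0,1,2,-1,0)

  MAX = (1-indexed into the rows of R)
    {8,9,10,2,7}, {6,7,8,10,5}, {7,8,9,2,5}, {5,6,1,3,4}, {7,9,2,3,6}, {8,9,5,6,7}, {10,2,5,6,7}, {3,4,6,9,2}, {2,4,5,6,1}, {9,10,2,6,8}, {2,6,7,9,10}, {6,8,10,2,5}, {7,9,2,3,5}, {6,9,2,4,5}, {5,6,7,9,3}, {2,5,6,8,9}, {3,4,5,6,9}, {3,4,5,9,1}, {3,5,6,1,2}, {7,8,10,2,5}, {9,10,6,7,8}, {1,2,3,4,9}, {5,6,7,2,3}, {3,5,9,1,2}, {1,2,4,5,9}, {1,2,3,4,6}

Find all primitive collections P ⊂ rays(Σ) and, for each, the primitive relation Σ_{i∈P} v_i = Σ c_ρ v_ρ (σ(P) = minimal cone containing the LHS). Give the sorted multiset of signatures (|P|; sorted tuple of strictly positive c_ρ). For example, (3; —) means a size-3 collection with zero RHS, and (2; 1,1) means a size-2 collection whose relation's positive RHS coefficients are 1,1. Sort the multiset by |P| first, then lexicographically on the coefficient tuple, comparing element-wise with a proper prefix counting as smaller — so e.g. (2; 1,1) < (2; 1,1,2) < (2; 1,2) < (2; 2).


Primitive collections (14):

  P = {4,8}:  v_{4} + v_{8} = 0 ; sig = (2; —)
  P = {3,8}:  v_{3} + v_{8} = v_{7} ; sig = (2; 1)
  P = {4,7}:  v_{4} + v_{7} = v_{3} ; sig = (2; 1)
  P = {1,8}:  v_{1} + v_{8} = v_{2} + v_{3} + v_{5} ; sig = (2; 1,1,1)
  P = {4,10}:  v_{4} + v_{10} = v_{2} + v_{6} + v_{7} ; sig = (2; 1,1,1)
  P = {1,10}:  v_{1} + v_{10} = 2·v_{2} + v_{3} + v_{5} + v_{6} + v_{7} ; sig = (2; 1,1,1,1,2)
  P = {1,7}:  v_{1} + v_{7} = v_{2} + 2·v_{3} + v_{5} ; sig = (2; 1,1,2)
  P = {3,10}:  v_{3} + v_{10} = v_{2} + v_{6} + 2·v_{7} ; sig = (2; 1,1,2)
  P = {1,6,9}:  v_{1} + v_{6} + v_{9} = v_{4} ; sig = (3; 1)
  P = {5,9,10}:  v_{5} + v_{9} + v_{10} = 2·v_{8} ; sig = (3; 2)
  P = {2,3,4,5}:  v_{2} + v_{3} + v_{4} + v_{5} = v_{1} ; sig = (4; 1)
  P = {2,6,7,8}:  v_{2} + v_{6} + v_{7} + v_{8} = v_{10} ; sig = (4; 1)
  P = {2,3,5,6,9}:  v_{2} + v_{3} + v_{5} + v_{6} + v_{9} = 0 ; sig = (5; —)
  P = {2,5,6,7,9}:  v_{2} + v_{5} + v_{6} + v_{7} + v_{9} = v_{8} ; sig = (5; 1)

so the primitive-relation signature multiset is
    |P|=2: 8 collections, coeffs (), (1), (1), (1,1,1), (1,1,1), (1,1,1,1,2), (1,1,2), (1,1,2)
    |P|=3: 2 collections, coeffs (1), (2)
    |P|=4: 2 collections, coeffs (1), (1)
    |P|=5: 2 collections, coeffs (), (1)


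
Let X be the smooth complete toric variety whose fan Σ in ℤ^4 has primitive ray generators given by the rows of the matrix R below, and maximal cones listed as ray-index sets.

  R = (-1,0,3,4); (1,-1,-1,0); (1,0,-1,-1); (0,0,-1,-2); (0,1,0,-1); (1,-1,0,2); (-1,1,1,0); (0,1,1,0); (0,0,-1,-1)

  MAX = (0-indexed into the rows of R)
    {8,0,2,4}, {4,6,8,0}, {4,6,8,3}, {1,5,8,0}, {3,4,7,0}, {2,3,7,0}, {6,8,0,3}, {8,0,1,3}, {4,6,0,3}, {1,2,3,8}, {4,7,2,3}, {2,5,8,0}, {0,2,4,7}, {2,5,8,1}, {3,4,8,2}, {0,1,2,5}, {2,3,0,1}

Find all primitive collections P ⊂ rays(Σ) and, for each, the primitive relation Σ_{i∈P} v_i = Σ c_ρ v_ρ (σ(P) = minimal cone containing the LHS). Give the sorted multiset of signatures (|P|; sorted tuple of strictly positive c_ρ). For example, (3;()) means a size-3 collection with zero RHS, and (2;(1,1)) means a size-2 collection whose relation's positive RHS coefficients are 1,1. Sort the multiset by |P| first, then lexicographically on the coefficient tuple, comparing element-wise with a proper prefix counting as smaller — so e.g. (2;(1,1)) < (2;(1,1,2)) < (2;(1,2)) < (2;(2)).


The 14 primitive collections of Σ (r=9, n=4):

  P = {1,6}:  v_{1} + v_{6} = 0  →  sig = (2;())
  P = {1,4}:  v_{1} + v_{4} = v_{2}  →  sig = (2;(1))
  P = {2,6}:  v_{2} + v_{6} = v_{4}  →  sig = (2;(1))
  P = {3,5}:  v_{3} + v_{5} = v_{1}  →  sig = (2;(1))
  P = {7,8}:  v_{7} + v_{8} = v_{4}  →  sig = (2;(1))
  P = {5,6}:  v_{5} + v_{6} = v_{0} + v_{2} + v_{8}  →  sig = (2;(1,1,1))
  P = {1,7}:  v_{1} + v_{7} = v_{0} + 2·v_{2} + v_{3}  →  sig = (2;(1,1,2))
  P = {4,5}:  v_{4} + v_{5} = v_{0} + 2·v_{2} + v_{8}  →  sig = (2;(1,1,2))
  P = {6,7}:  v_{6} + v_{7} = v_{0} + v_{3} + 2·v_{4}  →  sig = (2;(1,1,2))
  P = {5,7}:  v_{5} + v_{7} = v_{0} + 2·v_{2}  →  sig = (2;(1,2))
  P = {0,2,3,8}:  v_{0} + v_{2} + v_{3} + v_{8} = 0  →  sig = (4;())
  P = {0,1,2,8}:  v_{0} + v_{1} + v_{2} + v_{8} = v_{5}  →  sig = (4;(1))
  P = {0,2,3,4}:  v_{0} + v_{2} + v_{3} + v_{4} = v_{7}  →  sig = (4;(1))
  P = {0,3,4,8}:  v_{0} + v_{3} + v_{4} + v_{8} = v_{6}  →  sig = (4;(1))

Signatures (|P|; sorted positive RHS coefficients), sorted:
{ (2;()),  (2;(1)) ×4,  (2;(1,1,1)),  (2;(1,1,2)) ×3,  (2;(1,2)),  (4;()),  (4;(1)) ×3 }


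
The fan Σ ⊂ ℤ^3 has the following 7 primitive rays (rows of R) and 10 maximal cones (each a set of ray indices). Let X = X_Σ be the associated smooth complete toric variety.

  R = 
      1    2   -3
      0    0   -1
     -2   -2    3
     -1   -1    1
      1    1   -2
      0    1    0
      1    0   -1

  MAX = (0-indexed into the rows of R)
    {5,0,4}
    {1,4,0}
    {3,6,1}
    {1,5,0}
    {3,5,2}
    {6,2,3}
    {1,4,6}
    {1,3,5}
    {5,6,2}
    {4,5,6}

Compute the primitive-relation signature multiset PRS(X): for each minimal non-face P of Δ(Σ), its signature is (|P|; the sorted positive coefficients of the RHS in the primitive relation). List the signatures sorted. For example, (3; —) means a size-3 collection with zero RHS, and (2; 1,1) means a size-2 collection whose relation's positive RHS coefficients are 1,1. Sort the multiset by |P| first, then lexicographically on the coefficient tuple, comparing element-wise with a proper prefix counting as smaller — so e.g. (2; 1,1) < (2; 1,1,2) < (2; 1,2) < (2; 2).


9 collections generate NE(X_Σ); each relation:

  P={2,4}:  v_{2} + v_{4} = v_{3}  ⟹  sig = (2; 1)
  P={3,4}:  v_{3} + v_{4} = v_{1}  ⟹  sig = (2; 1)
  P={0,2}:  v_{0} + v_{2} = v_{1} + v_{3} + v_{5}  ⟹  sig = (2; 1,1,1)
  P={0,3}:  v_{0} + v_{3} = 2·v_{1} + v_{5}  ⟹  sig = (2; 1,2)
  P={0,6}:  v_{0} + v_{6} = 2·v_{4}  ⟹  sig = (2; 2)
  P={1,2}:  v_{1} + v_{2} = 2·v_{3}  ⟹  sig = (2; 2)
  P={3,5,6}:  v_{3} + v_{5} + v_{6} = 0  ⟹  sig = (3; —)
  P={1,4,5}:  v_{1} + v_{4} + v_{5} = v_{0}  ⟹  sig = (3; 1)
  P={1,5,6}:  v_{1} + v_{5} + v_{6} = v_{4}  ⟹  sig = (3; 1)

Signatures (|P|; sorted positive RHS coefficients), sorted:
[(2; 1), (2; 1), (2; 1,1,1), (2; 1,2), (2; 2), (2; 2), (3; —), (3; 1), (3; 1)]


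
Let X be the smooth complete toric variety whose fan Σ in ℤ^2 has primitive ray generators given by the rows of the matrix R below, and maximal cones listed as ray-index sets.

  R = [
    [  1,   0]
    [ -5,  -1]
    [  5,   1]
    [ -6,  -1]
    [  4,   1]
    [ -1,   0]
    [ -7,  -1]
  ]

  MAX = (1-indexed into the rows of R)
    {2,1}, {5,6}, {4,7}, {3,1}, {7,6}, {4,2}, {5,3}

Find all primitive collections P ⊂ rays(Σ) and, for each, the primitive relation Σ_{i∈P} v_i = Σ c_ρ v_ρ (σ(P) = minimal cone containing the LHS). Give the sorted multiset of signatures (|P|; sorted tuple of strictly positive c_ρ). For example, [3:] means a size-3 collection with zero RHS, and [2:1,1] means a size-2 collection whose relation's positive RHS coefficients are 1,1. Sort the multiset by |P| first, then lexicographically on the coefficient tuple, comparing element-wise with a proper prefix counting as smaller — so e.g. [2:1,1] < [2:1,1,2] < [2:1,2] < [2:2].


14 minimal non-faces of Δ(Σ) (on 7 rays):

  P = {1,6}:  v_{1} + v_{6} = 0  so sig = [2:]
  P = {2,3}:  v_{2} + v_{3} = 0  so sig = [2:]
  P = {1,4}:  v_{1} + v_{4} = v_{2}  so sig = [2:1]
  P = {1,5}:  v_{1} + v_{5} = v_{3}  so sig = [2:1]
  P = {1,7}:  v_{1} + v_{7} = v_{4}  so sig = [2:1]
  P = {2,5}:  v_{2} + v_{5} = v_{6}  so sig = [2:1]
  P = {2,6}:  v_{2} + v_{6} = v_{4}  so sig = [2:1]
  P = {3,4}:  v_{3} + v_{4} = v_{6}  so sig = [2:1]
  P = {3,6}:  v_{3} + v_{6} = v_{5}  so sig = [2:1]
  P = {4,6}:  v_{4} + v_{6} = v_{7}  so sig = [2:1]
  P = {2,7}:  v_{2} + v_{7} = 2·v_{4}  so sig = [2:2]
  P = {3,7}:  v_{3} + v_{7} = 2·v_{6}  so sig = [2:2]
  P = {4,5}:  v_{4} + v_{5} = 2·v_{6}  so sig = [2:2]
  P = {5,7}:  v_{5} + v_{7} = 3·v_{6}  so sig = [2:3]

so the primitive-relation signature multiset is
    [2:]
    [2:]
    [2:1]
    [2:1]
    [2:1]
    [2:1]
    [2:1]
    [2:1]
    [2:1]
    [2:1]
    [2:2]
    [2:2]
    [2:2]
    [2:3]


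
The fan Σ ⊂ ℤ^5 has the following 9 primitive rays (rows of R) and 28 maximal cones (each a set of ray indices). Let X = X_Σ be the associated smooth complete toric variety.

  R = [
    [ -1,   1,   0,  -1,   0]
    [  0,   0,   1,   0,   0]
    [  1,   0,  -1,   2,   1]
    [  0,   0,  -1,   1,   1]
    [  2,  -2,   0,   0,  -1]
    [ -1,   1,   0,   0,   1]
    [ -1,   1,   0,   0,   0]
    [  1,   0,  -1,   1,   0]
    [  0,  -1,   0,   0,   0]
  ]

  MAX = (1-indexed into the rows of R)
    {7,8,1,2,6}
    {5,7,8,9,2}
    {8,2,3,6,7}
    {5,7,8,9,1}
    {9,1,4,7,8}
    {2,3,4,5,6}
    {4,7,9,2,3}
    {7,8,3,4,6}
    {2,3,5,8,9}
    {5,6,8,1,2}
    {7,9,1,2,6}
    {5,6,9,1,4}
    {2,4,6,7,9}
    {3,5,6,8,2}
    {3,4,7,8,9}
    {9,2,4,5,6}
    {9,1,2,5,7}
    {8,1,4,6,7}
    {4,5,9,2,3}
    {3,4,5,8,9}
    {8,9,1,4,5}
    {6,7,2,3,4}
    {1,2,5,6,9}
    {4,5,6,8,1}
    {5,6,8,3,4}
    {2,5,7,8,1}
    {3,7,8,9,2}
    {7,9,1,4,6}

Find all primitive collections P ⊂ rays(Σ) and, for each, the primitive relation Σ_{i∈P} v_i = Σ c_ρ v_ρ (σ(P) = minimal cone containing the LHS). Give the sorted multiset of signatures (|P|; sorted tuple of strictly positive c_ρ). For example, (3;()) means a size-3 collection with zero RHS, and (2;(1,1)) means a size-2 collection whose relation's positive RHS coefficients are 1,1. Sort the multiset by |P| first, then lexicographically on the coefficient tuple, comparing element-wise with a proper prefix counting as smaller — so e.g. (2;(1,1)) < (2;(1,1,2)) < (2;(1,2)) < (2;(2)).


9 minimal non-faces of Δ(Σ) (on 9 rays):

  P={1,3}:  v_{1} + v_{3} = v_{6} + v_{8} ; sig = (2;(1,1))
  P={5,6,7}:  v_{5} + v_{6} + v_{7} = 0 ; sig = (3;())
  P={1,2,4}:  v_{1} + v_{2} + v_{4} = v_{6} ; sig = (3;(1))
  P={2,4,8}:  v_{2} + v_{4} + v_{8} = v_{3} ; sig = (3;(1))
  P={6,8,9}:  v_{6} + v_{8} + v_{9} = v_{4} ; sig = (3;(1))
  P={4,5,7}:  v_{4} + v_{5} + v_{7} = v_{8} + v_{9} ; sig = (3;(1,1))
  P={3,5,7}:  v_{3} + v_{5} + v_{7} = v_{2} + 2·v_{8} + v_{9} ; sig = (3;(1,1,2))
  P={3,6,9}:  v_{3} + v_{6} + v_{9} = v_{2} + 2·v_{4} ; sig = (3;(1,2))
  P={1,2,8,9}:  v_{1} + v_{2} + v_{8} + v_{9} = 0 ; sig = (4;())

so the primitive-relation signature multiset is
    (2;(1,1))
    (3;())
    (3;(1))
    (3;(1))
    (3;(1))
    (3;(1,1))
    (3;(1,1,2))
    (3;(1,2))
    (4;())


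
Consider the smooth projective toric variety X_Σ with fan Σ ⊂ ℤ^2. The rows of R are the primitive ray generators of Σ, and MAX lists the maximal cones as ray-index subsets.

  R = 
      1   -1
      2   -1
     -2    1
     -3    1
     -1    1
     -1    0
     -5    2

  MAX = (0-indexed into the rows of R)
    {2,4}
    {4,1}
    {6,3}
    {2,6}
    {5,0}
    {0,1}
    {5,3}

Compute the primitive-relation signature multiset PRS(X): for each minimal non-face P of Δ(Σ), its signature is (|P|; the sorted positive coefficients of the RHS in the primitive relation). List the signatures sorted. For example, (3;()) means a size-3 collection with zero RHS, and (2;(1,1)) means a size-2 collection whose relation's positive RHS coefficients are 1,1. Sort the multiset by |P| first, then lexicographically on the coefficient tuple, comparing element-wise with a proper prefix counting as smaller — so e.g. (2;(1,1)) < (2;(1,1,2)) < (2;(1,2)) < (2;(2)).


Primitive collections (14):

  P = {0,4}:  v_{0} + v_{4} = 0  so sig = (2;())
  P = {1,2}:  v_{1} + v_{2} = 0  so sig = (2;())
  P = {0,2}:  v_{0} + v_{2} = v_{5}  so sig = (2;(1))
  P = {1,3}:  v_{1} + v_{3} = v_{5}  so sig = (2;(1))
  P = {1,5}:  v_{1} + v_{5} = v_{0}  so sig = (2;(1))
  P = {1,6}:  v_{1} + v_{6} = v_{3}  so sig = (2;(1))
  P = {2,3}:  v_{2} + v_{3} = v_{6}  so sig = (2;(1))
  P = {2,5}:  v_{2} + v_{5} = v_{3}  so sig = (2;(1))
  P = {4,5}:  v_{4} + v_{5} = v_{2}  so sig = (2;(1))
  P = {0,6}:  v_{0} + v_{6} = v_{3} + v_{5}  so sig = (2;(1,1))
  P = {0,3}:  v_{0} + v_{3} = 2·v_{5}  so sig = (2;(2))
  P = {3,4}:  v_{3} + v_{4} = 2·v_{2}  so sig = (2;(2))
  P = {5,6}:  v_{5} + v_{6} = 2·v_{3}  so sig = (2;(2))
  P = {4,6}:  v_{4} + v_{6} = 3·v_{2}  so sig = (2;(3))

Signatures (|P|; sorted positive RHS coefficients), sorted:
    (2;())
    (2;())
    (2;(1))
    (2;(1))
    (2;(1))
    (2;(1))
    (2;(1))
    (2;(1))
    (2;(1))
    (2;(1,1))
    (2;(2))
    (2;(2))
    (2;(2))
    (2;(3))


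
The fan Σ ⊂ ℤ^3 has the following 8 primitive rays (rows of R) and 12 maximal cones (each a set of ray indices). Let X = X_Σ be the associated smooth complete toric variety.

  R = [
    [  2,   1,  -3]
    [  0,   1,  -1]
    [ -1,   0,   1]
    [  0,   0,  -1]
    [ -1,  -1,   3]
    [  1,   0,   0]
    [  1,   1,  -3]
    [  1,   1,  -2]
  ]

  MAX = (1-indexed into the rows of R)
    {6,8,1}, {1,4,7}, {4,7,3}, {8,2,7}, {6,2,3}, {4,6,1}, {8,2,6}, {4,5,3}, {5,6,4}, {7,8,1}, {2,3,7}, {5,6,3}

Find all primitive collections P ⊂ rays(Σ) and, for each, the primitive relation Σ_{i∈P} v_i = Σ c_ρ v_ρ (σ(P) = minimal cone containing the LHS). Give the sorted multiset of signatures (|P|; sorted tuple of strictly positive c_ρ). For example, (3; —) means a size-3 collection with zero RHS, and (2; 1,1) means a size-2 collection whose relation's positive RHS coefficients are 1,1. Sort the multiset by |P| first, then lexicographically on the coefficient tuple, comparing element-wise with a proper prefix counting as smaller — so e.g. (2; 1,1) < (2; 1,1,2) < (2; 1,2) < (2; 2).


11 collections generate NE(X_Σ); each relation:

  {5,7}:  v_{5} + v_{7} = 0 ; sig = (2; —)
  {1,3}:  v_{1} + v_{3} = v_{8} ; sig = (2; 1)
  {1,5}:  v_{1} + v_{5} = v_{6} ; sig = (2; 1)
  {3,8}:  v_{3} + v_{8} = v_{2} ; sig = (2; 1)
  {4,8}:  v_{4} + v_{8} = v_{7} ; sig = (2; 1)
  {6,7}:  v_{6} + v_{7} = v_{1} ; sig = (2; 1)
  {2,4}:  v_{2} + v_{4} = v_{3} + v_{7} ; sig = (2; 1,1)
  {5,8}:  v_{5} + v_{8} = v_{3} + v_{6} ; sig = (2; 1,1)
  {2,5}:  v_{2} + v_{5} = 2·v_{3} + v_{6} ; sig = (2; 1,2)
  {1,2}:  v_{1} + v_{2} = 2·v_{8} ; sig = (2; 2)
  {3,4,6}:  v_{3} + v_{4} + v_{6} = 0 ; sig = (3; —)

so the primitive-relation signature multiset is
[(2; —), (2; 1), (2; 1), (2; 1), (2; 1), (2; 1), (2; 1,1), (2; 1,1), (2; 1,2), (2; 2), (3; —)]


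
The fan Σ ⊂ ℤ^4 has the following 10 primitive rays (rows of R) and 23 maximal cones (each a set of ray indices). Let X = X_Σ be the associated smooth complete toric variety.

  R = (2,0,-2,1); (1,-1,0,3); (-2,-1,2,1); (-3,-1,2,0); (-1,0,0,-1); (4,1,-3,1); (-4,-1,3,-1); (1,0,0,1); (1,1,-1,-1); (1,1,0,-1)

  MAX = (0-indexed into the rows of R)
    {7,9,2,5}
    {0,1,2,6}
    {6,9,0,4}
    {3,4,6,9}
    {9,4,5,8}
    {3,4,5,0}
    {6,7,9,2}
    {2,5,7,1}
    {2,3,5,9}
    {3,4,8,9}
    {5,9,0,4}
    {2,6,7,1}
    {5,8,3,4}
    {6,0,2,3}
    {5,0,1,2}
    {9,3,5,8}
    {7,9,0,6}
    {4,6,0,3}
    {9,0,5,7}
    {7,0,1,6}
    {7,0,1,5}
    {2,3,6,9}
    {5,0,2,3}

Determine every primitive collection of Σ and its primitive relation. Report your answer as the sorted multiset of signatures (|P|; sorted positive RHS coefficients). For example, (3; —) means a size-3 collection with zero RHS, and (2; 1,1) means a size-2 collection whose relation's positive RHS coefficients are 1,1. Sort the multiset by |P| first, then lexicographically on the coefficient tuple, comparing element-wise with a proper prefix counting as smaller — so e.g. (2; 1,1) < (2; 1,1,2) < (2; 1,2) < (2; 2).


16 collections generate NE(X_Σ); each relation:

  • {4,7}:  v_{4} + v_{7} = 0  ⇒ sig = (2; —)
  • {5,6}:  v_{5} + v_{6} = 0  ⇒ sig = (2; —)
  • {2,4}:  v_{2} + v_{4} = v_{3}  ⇒ sig = (2; 1)
  • {3,7}:  v_{3} + v_{7} = v_{2}  ⇒ sig = (2; 1)
  • {0,8}:  v_{0} + v_{8} = v_{4} + v_{5}  ⇒ sig = (2; 1,1)
  • {1,4}:  v_{1} + v_{4} = v_{0} + v_{2}  ⇒ sig = (2; 1,1)
  • {1,8}:  v_{1} + v_{8} = v_{2} + v_{5}  ⇒ sig = (2; 1,1)
  • {6,8}:  v_{6} + v_{8} = v_{3} + v_{4} + v_{9}  ⇒ sig = (2; 1,1,1)
  • {7,8}:  v_{7} + v_{8} = v_{3} + v_{5} + v_{9}  ⇒ sig = (2; 1,1,1)
  • {2,8}:  v_{2} + v_{8} = 2·v_{3} + v_{5} + v_{9}  ⇒ sig = (2; 1,1,2)
  • {1,3}:  v_{1} + v_{3} = v_{0} + 2·v_{2}  ⇒ sig = (2; 1,2)
  • {1,9}:  v_{1} + v_{9} = 2·v_{7}  ⇒ sig = (2; 2)
  • {0,3,9}:  v_{0} + v_{3} + v_{9} = 0  ⇒ sig = (3; —)
  • {0,2,7}:  v_{0} + v_{2} + v_{7} = v_{1}  ⇒ sig = (3; 1)
  • {0,2,9}:  v_{0} + v_{2} + v_{9} = v_{7}  ⇒ sig = (3; 1)
  • {3,4,5,9}:  v_{3} + v_{4} + v_{5} + v_{9} = v_{8}  ⇒ sig = (4; 1)

Hence PRS(X_Σ) =
{ (2; —) ×2,  (2; 1) ×2,  (2; 1,1) ×3,  (2; 1,1,1) ×2,  (2; 1,1,2),  (2; 1,2),  (2; 2),  (3; —),  (3; 1) ×2,  (4; 1) }
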